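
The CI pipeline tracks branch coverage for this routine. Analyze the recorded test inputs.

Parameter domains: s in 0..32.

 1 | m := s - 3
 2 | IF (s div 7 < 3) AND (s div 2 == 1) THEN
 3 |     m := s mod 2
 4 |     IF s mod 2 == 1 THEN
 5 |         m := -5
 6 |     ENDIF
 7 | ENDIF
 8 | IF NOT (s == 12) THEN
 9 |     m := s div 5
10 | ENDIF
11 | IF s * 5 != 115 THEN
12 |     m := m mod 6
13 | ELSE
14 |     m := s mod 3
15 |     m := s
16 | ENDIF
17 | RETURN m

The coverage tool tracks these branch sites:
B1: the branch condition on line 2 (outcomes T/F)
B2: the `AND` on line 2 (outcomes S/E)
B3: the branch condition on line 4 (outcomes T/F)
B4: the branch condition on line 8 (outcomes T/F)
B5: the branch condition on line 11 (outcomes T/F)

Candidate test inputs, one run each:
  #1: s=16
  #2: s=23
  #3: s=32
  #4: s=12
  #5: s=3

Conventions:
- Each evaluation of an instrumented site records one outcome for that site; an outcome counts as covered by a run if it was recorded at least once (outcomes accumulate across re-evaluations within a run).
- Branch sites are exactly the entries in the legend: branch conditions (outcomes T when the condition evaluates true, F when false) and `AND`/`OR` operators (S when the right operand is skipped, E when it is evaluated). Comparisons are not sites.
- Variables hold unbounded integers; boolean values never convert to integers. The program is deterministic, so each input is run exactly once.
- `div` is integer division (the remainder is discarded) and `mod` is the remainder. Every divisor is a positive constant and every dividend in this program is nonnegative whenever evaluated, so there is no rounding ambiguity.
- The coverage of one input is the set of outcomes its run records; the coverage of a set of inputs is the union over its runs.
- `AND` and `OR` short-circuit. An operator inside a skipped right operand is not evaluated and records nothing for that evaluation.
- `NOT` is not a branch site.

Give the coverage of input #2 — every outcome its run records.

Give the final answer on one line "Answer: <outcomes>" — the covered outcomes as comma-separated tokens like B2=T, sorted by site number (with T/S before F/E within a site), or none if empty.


Event log for input #2 (s=23):
  B2->S, B1->F, B4->T, B5->F
deduplicating events, the covered set is: B1=F, B2=S, B4=T, B5=F
Answer: B1=F, B2=S, B4=T, B5=F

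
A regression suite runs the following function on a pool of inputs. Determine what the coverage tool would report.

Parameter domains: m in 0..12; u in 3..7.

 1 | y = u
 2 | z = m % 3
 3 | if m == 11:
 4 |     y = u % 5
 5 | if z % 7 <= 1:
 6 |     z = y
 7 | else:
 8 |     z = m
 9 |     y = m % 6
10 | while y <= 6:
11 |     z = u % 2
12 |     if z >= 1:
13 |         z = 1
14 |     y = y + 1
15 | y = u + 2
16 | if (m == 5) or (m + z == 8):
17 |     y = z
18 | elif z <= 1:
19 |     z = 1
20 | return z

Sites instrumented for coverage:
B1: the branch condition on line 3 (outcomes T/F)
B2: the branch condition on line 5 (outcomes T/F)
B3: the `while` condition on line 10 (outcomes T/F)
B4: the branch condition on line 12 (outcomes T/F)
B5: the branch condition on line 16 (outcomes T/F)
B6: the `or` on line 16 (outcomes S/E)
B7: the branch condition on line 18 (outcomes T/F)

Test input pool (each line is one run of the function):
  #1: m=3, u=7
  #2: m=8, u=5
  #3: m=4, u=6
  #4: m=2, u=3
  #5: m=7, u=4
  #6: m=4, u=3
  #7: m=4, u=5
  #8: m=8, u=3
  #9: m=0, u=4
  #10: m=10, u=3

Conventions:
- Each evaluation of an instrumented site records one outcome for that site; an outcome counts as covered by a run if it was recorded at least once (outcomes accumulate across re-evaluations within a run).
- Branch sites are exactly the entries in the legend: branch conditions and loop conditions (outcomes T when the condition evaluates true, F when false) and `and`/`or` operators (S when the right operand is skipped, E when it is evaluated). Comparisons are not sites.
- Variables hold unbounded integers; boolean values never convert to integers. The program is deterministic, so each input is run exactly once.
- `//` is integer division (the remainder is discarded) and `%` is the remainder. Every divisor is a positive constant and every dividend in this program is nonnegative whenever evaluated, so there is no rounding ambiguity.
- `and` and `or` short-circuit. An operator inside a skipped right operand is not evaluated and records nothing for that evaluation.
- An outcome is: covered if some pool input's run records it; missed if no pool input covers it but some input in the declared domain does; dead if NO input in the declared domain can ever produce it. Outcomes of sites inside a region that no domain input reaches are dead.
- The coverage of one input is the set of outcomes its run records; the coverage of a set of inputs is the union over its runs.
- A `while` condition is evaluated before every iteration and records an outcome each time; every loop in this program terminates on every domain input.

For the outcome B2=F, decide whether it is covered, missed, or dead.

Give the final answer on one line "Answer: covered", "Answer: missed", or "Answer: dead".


B2=F is recorded by pool input(s) 2, 4, 8 -> covered
Answer: covered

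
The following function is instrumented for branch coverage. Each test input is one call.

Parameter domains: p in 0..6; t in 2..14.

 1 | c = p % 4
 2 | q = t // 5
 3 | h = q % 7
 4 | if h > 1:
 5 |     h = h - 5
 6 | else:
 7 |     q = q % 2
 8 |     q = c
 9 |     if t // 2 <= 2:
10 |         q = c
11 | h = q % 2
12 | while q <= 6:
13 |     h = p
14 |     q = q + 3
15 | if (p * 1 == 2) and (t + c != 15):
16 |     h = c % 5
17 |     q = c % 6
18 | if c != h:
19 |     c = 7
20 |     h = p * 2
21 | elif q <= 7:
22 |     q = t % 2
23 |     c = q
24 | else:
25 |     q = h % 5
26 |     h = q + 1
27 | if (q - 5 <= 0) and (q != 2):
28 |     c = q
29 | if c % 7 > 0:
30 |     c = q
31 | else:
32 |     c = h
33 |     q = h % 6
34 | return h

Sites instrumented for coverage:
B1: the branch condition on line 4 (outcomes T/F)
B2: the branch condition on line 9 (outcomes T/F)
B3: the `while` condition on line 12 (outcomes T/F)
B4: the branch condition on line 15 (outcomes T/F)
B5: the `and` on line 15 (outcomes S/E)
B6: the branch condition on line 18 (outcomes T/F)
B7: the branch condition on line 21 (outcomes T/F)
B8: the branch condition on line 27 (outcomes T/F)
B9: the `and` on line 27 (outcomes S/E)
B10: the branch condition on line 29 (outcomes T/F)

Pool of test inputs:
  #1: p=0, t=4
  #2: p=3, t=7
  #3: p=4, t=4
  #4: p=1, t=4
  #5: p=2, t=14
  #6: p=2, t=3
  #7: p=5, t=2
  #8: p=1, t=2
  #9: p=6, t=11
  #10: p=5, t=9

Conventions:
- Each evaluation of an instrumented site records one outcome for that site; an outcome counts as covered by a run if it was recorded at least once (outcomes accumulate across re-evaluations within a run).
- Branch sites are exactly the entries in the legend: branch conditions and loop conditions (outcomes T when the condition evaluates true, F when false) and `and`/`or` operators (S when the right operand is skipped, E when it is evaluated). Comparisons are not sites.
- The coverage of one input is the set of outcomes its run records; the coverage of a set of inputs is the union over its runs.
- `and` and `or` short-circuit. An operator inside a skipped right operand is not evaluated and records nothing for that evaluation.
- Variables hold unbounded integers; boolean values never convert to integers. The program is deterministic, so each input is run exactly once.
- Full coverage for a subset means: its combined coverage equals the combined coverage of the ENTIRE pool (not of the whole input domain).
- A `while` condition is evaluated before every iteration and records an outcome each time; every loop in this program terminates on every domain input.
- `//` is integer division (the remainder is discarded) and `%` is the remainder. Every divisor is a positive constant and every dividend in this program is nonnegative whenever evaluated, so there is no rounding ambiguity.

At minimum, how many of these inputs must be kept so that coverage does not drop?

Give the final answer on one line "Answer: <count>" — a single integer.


input #1 (p=0, t=4): events B1->F, B2->T, B3->T, B3->T, B3->T, B3->F, B5->S, B4->F, B6->F, B7->F, B9->E, B8->T, B10->F; covers B1=F, B2=T, B3=T, B3=F, B4=F, B5=S, B6=F, B7=F, B8=T, B9=E, B10=F
input #2 (p=3, t=7): events B1->F, B2->F, B3->T, B3->T, B3->F, B5->S, B4->F, B6->F, B7->F, B9->E, B8->T, B10->T; covers B1=F, B2=F, B3=T, B3=F, B4=F, B5=S, B6=F, B7=F, B8=T, B9=E, B10=T
input #3 (p=4, t=4): events B1->F, B2->T, B3->T, B3->T, B3->T, B3->F, B5->S, B4->F, B6->T, B9->S, B8->F, B10->F; covers B1=F, B2=T, B3=T, B3=F, B4=F, B5=S, B6=T, B8=F, B9=S, B10=F
input #4 (p=1, t=4): events B1->F, B2->T, B3->T, B3->T, B3->F, B5->S, B4->F, B6->F, B7->T, B9->E, B8->T, B10->F; covers B1=F, B2=T, B3=T, B3=F, B4=F, B5=S, B6=F, B7=T, B8=T, B9=E, B10=F
input #5 (p=2, t=14): events B1->T, B3->T, B3->T, B3->F, B5->E, B4->T, B6->F, B7->T, B9->E, B8->T, B10->F; covers B1=T, B3=T, B3=F, B4=T, B5=E, B6=F, B7=T, B8=T, B9=E, B10=F
input #6 (p=2, t=3): events B1->F, B2->T, B3->T, B3->T, B3->F, B5->E, B4->T, B6->F, B7->T, B9->E, B8->T, B10->T; covers B1=F, B2=T, B3=T, B3=F, B4=T, B5=E, B6=F, B7=T, B8=T, B9=E, B10=T
input #7 (p=5, t=2): events B1->F, B2->T, B3->T, B3->T, B3->F, B5->S, B4->F, B6->T, B9->S, B8->F, B10->F; covers B1=F, B2=T, B3=T, B3=F, B4=F, B5=S, B6=T, B8=F, B9=S, B10=F
input #8 (p=1, t=2): events B1->F, B2->T, B3->T, B3->T, B3->F, B5->S, B4->F, B6->F, B7->T, B9->E, B8->T, B10->F; covers B1=F, B2=T, B3=T, B3=F, B4=F, B5=S, B6=F, B7=T, B8=T, B9=E, B10=F
input #9 (p=6, t=11): events B1->T, B3->T, B3->T, B3->F, B5->S, B4->F, B6->T, B9->S, B8->F, B10->F; covers B1=T, B3=T, B3=F, B4=F, B5=S, B6=T, B8=F, B9=S, B10=F
input #10 (p=5, t=9): events B1->F, B2->F, B3->T, B3->T, B3->F, B5->S, B4->F, B6->T, B9->S, B8->F, B10->F; covers B1=F, B2=F, B3=T, B3=F, B4=F, B5=S, B6=T, B8=F, B9=S, B10=F
together the pool reaches 20 outcomes: B1=T, B1=F, B2=T, B2=F, B3=T, B3=F, B4=T, B4=F, B5=S, B5=E, B6=T, B6=F, B7=T, B7=F, B8=T, B8=F, B9=S, B9=E, B10=T, B10=F
size 1 is not enough: best union over all size-1 subsets is 11/20
size 2 is not enough: best union over all size-2 subsets is 18/20
at size 3, {2, 3, 5} reaches all 20 outcomes; every lexicographically earlier size-3 subset fails
Answer: 3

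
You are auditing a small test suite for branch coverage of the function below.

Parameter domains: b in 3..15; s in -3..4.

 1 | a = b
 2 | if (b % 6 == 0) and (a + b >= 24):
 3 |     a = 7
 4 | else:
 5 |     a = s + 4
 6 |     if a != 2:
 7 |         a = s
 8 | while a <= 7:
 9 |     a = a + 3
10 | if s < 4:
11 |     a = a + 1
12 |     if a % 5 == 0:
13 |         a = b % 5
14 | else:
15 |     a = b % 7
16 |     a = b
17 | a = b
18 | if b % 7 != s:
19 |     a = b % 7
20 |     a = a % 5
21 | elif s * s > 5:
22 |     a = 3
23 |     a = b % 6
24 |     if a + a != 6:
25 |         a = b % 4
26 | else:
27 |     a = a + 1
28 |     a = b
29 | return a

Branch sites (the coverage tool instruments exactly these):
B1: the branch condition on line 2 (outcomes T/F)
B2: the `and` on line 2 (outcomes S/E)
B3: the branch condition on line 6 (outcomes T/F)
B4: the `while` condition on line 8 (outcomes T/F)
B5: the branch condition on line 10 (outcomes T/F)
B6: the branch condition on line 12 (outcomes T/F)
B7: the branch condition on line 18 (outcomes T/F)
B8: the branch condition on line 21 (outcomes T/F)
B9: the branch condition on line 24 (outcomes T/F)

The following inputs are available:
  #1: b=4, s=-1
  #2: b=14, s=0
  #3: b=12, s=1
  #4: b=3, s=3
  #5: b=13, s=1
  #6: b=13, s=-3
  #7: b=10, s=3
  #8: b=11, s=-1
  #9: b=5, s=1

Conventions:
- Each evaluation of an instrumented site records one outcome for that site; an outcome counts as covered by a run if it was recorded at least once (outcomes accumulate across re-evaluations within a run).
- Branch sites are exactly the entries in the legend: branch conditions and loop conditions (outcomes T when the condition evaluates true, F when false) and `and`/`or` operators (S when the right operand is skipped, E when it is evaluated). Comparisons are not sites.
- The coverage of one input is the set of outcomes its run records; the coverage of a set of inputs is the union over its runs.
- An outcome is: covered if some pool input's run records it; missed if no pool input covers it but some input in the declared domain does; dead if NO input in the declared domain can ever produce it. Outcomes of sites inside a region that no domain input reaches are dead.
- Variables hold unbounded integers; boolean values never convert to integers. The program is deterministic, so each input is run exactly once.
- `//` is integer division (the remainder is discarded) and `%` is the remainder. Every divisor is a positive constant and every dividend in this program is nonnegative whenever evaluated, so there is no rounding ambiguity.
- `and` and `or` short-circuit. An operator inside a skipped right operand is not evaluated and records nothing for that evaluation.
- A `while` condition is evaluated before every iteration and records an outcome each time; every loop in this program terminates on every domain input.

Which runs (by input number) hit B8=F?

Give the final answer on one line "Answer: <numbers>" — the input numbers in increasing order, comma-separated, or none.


input #1 (b=4, s=-1): does not produce B8=F
input #2 (b=14, s=0): produces B8=F
input #3 (b=12, s=1): does not produce B8=F
input #4 (b=3, s=3): does not produce B8=F
input #5 (b=13, s=1): does not produce B8=F
input #6 (b=13, s=-3): does not produce B8=F
input #7 (b=10, s=3): does not produce B8=F
input #8 (b=11, s=-1): does not produce B8=F
input #9 (b=5, s=1): does not produce B8=F
Answer: 2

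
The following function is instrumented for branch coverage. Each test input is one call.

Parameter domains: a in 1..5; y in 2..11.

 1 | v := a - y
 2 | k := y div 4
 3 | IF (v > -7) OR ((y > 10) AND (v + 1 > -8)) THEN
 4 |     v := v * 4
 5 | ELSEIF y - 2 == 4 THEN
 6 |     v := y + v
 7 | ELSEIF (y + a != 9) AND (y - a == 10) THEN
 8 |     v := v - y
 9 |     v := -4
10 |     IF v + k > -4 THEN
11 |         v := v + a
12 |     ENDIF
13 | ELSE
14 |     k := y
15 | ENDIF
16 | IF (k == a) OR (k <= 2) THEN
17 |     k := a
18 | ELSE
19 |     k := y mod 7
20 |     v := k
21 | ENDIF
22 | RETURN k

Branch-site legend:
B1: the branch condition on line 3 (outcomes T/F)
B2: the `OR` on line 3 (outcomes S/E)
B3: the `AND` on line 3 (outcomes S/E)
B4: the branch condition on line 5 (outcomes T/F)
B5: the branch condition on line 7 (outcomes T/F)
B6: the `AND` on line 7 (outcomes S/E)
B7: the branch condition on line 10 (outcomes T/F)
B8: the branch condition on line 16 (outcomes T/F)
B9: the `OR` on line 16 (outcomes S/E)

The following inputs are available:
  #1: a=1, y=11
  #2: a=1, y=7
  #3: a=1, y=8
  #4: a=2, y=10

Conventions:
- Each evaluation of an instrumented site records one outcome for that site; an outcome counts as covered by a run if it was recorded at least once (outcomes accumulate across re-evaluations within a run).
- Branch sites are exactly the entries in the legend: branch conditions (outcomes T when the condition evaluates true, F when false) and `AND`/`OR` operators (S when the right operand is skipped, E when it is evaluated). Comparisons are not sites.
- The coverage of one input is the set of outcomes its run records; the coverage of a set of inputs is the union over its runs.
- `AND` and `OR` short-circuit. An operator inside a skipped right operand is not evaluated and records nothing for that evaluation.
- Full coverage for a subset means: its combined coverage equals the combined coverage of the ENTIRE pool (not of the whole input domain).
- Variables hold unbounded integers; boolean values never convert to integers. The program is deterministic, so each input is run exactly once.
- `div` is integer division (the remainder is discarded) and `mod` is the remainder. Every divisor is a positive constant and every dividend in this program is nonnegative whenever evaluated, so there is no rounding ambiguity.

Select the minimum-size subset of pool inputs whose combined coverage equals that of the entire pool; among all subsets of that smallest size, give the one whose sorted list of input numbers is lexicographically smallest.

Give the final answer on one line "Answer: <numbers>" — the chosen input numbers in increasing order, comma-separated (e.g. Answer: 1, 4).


run #1 (a=1, y=11) runs B2->E, B3->E, B1->F, B4->F, B6->E, B5->T, B7->T, B9->E, B8->T; records B1=F, B2=E, B3=E, B4=F, B5=T, B6=E, B7=T, B8=T, B9=E
run #2 (a=1, y=7) runs B2->S, B1->T, B9->S, B8->T; records B1=T, B2=S, B8=T, B9=S
run #3 (a=1, y=8) runs B2->E, B3->S, B1->F, B4->F, B6->S, B5->F, B9->E, B8->F; records B1=F, B2=E, B3=S, B4=F, B5=F, B6=S, B8=F, B9=E
run #4 (a=2, y=10) runs B2->E, B3->S, B1->F, B4->F, B6->E, B5->F, B9->E, B8->F; records B1=F, B2=E, B3=S, B4=F, B5=F, B6=E, B8=F, B9=E
union over all inputs: B1=T, B1=F, B2=S, B2=E, B3=S, B3=E, B4=F, B5=T, B5=F, B6=S, B6=E, B7=T, B8=T, B8=F, B9=S, B9=E (16 outcomes)
checked all size-1 subsets: none covers 16 outcomes (max 9/16)
checked all size-2 subsets: none covers 16 outcomes (max 13/16)
at size 3, {1, 2, 3} reaches all 16 outcomes; every lexicographically earlier size-3 subset fails
Answer: 1, 2, 3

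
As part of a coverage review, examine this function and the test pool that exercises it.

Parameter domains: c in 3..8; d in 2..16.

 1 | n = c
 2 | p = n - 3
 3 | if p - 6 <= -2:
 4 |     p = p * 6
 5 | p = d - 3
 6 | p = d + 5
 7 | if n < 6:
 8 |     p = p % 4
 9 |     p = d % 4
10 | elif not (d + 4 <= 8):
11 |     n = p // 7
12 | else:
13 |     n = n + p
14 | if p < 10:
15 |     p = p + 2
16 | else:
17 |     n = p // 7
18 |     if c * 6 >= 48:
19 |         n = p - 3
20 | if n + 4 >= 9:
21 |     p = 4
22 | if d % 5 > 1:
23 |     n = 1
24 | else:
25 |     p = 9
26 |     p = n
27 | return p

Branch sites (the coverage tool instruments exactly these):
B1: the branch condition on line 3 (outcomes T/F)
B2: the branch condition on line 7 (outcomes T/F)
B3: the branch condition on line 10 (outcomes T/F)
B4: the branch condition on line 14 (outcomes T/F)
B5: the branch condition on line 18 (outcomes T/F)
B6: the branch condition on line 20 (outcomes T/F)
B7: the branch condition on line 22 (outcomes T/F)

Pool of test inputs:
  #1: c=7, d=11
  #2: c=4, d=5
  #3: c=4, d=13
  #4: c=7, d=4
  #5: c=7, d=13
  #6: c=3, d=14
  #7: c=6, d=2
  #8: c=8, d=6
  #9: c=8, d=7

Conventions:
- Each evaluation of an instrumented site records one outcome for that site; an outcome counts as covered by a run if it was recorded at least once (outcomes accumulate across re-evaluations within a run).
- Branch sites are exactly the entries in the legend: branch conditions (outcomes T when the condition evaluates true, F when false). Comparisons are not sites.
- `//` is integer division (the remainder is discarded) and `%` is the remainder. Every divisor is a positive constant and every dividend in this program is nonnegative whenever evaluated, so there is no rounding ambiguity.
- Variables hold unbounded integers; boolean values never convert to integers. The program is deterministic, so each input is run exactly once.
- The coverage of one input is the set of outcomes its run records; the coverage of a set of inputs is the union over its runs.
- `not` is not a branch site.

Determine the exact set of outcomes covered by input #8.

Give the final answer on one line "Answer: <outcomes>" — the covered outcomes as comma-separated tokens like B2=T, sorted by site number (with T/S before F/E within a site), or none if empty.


Event log for input #8 (c=8, d=6):
  B1->F, B2->F, B3->T, B4->F, B5->T, B6->T, B7->F
deduplicating events, the covered set is: B1=F, B2=F, B3=T, B4=F, B5=T, B6=T, B7=F
Answer: B1=F, B2=F, B3=T, B4=F, B5=T, B6=T, B7=F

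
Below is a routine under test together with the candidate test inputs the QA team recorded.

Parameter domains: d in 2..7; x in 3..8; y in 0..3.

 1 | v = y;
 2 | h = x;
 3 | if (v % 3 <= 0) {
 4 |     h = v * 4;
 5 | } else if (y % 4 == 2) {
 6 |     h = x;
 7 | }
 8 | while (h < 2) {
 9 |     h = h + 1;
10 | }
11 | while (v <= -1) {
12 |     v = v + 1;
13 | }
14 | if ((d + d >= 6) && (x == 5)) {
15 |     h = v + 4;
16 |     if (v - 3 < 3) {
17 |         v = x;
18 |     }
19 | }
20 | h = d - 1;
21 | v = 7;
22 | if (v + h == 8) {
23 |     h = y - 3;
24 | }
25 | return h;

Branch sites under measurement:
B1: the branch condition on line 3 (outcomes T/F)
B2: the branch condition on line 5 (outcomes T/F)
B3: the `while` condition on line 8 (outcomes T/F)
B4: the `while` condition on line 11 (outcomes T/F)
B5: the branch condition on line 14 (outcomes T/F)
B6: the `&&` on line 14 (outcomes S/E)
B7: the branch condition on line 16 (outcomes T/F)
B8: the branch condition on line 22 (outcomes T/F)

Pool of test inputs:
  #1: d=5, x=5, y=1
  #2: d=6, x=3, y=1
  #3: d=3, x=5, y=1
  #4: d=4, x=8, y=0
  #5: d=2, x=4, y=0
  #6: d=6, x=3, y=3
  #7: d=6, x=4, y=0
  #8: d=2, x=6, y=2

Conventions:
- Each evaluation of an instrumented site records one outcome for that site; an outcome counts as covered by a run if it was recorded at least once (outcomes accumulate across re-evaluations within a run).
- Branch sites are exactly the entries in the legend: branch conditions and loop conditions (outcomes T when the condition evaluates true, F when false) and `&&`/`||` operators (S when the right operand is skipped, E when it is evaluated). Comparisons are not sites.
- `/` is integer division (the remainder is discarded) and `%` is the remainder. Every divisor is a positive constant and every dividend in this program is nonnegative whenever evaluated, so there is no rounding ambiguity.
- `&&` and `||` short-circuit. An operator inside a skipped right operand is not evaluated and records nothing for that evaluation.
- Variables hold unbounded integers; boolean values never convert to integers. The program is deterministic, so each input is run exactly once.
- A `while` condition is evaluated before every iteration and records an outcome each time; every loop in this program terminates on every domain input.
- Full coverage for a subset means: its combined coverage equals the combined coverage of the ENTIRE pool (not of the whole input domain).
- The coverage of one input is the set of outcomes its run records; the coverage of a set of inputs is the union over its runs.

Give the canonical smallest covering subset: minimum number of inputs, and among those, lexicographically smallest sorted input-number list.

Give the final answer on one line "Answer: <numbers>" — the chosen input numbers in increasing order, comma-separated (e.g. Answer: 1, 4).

#1 (d=5, x=5, y=1) -> B1->F, B2->F, B3->F, B4->F, B6->E, B5->T, B7->T, B8->F; covered: B1=F, B2=F, B3=F, B4=F, B5=T, B6=E, B7=T, B8=F
#2 (d=6, x=3, y=1) -> B1->F, B2->F, B3->F, B4->F, B6->E, B5->F, B8->F; covered: B1=F, B2=F, B3=F, B4=F, B5=F, B6=E, B8=F
#3 (d=3, x=5, y=1) -> B1->F, B2->F, B3->F, B4->F, B6->E, B5->T, B7->T, B8->F; covered: B1=F, B2=F, B3=F, B4=F, B5=T, B6=E, B7=T, B8=F
#4 (d=4, x=8, y=0) -> B1->T, B3->T, B3->T, B3->F, B4->F, B6->E, B5->F, B8->F; covered: B1=T, B3=T, B3=F, B4=F, B5=F, B6=E, B8=F
#5 (d=2, x=4, y=0) -> B1->T, B3->T, B3->T, B3->F, B4->F, B6->S, B5->F, B8->T; covered: B1=T, B3=T, B3=F, B4=F, B5=F, B6=S, B8=T
#6 (d=6, x=3, y=3) -> B1->T, B3->F, B4->F, B6->E, B5->F, B8->F; covered: B1=T, B3=F, B4=F, B5=F, B6=E, B8=F
#7 (d=6, x=4, y=0) -> B1->T, B3->T, B3->T, B3->F, B4->F, B6->E, B5->F, B8->F; covered: B1=T, B3=T, B3=F, B4=F, B5=F, B6=E, B8=F
#8 (d=2, x=6, y=2) -> B1->F, B2->T, B3->F, B4->F, B6->S, B5->F, B8->T; covered: B1=F, B2=T, B3=F, B4=F, B5=F, B6=S, B8=T
union over all inputs: B1=T, B1=F, B2=T, B2=F, B3=T, B3=F, B4=F, B5=T, B5=F, B6=S, B6=E, B7=T, B8=T, B8=F (14 outcomes)
size 1 is not enough: best union over all size-1 subsets is 8/14
size 2 is not enough: best union over all size-2 subsets is 13/14
inputs {1, 4, 8} (size 3) cover everything; no size-3 subset with a lexicographically smaller index list covers all 14

Answer: 1, 4, 8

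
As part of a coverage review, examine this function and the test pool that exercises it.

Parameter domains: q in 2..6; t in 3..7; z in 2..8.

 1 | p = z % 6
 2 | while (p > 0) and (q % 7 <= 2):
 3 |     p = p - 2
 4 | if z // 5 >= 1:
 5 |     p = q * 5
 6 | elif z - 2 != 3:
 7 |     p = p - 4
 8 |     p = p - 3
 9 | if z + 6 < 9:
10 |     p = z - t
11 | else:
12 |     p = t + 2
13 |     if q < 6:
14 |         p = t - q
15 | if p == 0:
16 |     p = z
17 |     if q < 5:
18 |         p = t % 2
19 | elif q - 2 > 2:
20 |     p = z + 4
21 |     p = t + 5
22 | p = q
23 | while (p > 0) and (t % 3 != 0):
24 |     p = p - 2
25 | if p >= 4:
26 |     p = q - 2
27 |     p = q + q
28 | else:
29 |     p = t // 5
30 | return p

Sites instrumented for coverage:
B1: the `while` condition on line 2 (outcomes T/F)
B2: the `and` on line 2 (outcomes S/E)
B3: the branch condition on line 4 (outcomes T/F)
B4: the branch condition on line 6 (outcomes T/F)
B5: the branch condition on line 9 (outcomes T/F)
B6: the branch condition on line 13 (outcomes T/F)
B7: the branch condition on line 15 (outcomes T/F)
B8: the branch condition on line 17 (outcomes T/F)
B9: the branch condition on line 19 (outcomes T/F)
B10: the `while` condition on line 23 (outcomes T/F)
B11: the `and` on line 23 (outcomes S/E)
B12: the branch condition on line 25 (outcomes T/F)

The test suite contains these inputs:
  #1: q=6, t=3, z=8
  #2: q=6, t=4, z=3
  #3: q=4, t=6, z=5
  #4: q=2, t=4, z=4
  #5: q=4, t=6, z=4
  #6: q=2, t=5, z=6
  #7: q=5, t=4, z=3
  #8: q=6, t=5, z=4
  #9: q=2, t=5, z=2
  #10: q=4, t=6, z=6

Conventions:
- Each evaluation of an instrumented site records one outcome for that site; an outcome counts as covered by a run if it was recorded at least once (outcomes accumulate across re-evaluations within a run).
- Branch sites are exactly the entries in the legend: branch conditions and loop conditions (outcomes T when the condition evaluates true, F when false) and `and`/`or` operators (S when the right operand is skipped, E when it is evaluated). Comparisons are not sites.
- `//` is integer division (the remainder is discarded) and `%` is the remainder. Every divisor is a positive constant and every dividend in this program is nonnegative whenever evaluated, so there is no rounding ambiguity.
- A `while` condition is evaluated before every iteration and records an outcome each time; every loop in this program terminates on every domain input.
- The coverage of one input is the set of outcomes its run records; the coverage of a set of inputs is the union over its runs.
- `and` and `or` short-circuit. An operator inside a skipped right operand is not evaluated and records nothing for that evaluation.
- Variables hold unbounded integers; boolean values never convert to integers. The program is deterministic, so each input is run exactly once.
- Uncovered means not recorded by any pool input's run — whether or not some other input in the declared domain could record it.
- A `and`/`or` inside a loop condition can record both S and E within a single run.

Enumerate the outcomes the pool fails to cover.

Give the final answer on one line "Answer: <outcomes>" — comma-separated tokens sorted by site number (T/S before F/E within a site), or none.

test 1 (q=6, t=3, z=8) hits B1=F, B2=E, B3=T, B5=F, B6=F, B7=F, B9=T, B10=F, B11=E, B12=T
test 2 (q=6, t=4, z=3) hits B1=F, B2=E, B3=F, B4=T, B5=F, B6=F, B7=F, B9=T, B10=T, B10=F, B11=S, B11=E, B12=F
test 3 (q=4, t=6, z=5) hits B1=F, B2=E, B3=T, B5=F, B6=T, B7=F, B9=F, B10=F, B11=E, B12=T
test 4 (q=2, t=4, z=4) hits B1=T, B1=F, B2=S, B2=E, B3=F, B4=T, B5=F, B6=T, B7=F, B9=F, B10=T, B10=F, B11=S, B11=E, B12=F
test 5 (q=4, t=6, z=4) hits B1=F, B2=E, B3=F, B4=T, B5=F, B6=T, B7=F, B9=F, B10=F, B11=E, B12=T
test 6 (q=2, t=5, z=6) hits B1=F, B2=S, B3=T, B5=F, B6=T, B7=F, B9=F, B10=T, B10=F, B11=S, B11=E, B12=F
test 7 (q=5, t=4, z=3) hits B1=F, B2=E, B3=F, B4=T, B5=F, B6=T, B7=F, B9=T, B10=T, B10=F, B11=S, B11=E, B12=F
test 8 (q=6, t=5, z=4) hits B1=F, B2=E, B3=F, B4=T, B5=F, B6=F, B7=F, B9=T, B10=T, B10=F, B11=S, B11=E, B12=F
test 9 (q=2, t=5, z=2) hits B1=T, B1=F, B2=S, B2=E, B3=F, B4=T, B5=T, B7=F, B9=F, B10=T, B10=F, B11=S, B11=E, B12=F
test 10 (q=4, t=6, z=6) hits B1=F, B2=S, B3=T, B5=F, B6=T, B7=F, B9=F, B10=F, B11=E, B12=T
union over the pool: B1=T, B1=F, B2=S, B2=E, B3=T, B3=F, B4=T, B5=T, B5=F, B6=T, B6=F, B7=F, B9=T, B9=F, B10=T, B10=F, B11=S, B11=E, B12=T, B12=F
uncovered (4 of 24): B4=F, B7=T, B8=T, B8=F

Answer: B4=F, B7=T, B8=T, B8=F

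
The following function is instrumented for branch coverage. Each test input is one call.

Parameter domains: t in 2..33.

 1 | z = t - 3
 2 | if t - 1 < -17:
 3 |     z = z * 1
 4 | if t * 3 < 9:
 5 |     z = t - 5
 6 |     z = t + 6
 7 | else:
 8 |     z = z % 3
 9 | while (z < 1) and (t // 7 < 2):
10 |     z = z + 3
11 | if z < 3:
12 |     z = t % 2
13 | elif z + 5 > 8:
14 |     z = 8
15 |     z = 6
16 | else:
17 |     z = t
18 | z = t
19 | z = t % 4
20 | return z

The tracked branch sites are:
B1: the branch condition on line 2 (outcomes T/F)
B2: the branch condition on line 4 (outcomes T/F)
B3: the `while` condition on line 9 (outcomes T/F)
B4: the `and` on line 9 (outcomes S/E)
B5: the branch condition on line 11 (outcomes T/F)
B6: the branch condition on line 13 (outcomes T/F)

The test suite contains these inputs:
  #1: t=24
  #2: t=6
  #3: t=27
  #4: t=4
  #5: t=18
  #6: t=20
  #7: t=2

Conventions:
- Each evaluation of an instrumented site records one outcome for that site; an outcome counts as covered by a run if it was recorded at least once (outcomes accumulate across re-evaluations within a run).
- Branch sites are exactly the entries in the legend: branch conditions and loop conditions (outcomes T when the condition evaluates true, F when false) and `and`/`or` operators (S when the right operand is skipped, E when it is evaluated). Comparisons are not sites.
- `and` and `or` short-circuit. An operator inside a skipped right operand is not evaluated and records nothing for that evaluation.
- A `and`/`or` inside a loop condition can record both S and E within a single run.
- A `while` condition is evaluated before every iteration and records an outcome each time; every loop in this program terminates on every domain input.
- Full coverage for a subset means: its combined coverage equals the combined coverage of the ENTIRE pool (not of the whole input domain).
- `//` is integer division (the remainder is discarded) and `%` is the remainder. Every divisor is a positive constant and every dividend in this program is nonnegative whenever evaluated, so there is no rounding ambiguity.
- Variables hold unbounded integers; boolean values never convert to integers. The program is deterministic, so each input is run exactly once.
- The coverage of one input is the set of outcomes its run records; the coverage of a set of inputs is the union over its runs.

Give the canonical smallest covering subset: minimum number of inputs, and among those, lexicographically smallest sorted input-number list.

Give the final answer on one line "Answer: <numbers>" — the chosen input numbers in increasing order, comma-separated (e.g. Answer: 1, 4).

input #1, t=24: events B1->F, B2->F, B4->E, B3->F, B5->T; outcomes B1=F, B2=F, B3=F, B4=E, B5=T
input #2, t=6: events B1->F, B2->F, B4->E, B3->T, B4->S, B3->F, B5->F, B6->F; outcomes B1=F, B2=F, B3=T, B3=F, B4=S, B4=E, B5=F, B6=F
input #3, t=27: events B1->F, B2->F, B4->E, B3->F, B5->T; outcomes B1=F, B2=F, B3=F, B4=E, B5=T
input #4, t=4: events B1->F, B2->F, B4->S, B3->F, B5->T; outcomes B1=F, B2=F, B3=F, B4=S, B5=T
input #5, t=18: events B1->F, B2->F, B4->E, B3->F, B5->T; outcomes B1=F, B2=F, B3=F, B4=E, B5=T
input #6, t=20: events B1->F, B2->F, B4->S, B3->F, B5->T; outcomes B1=F, B2=F, B3=F, B4=S, B5=T
input #7, t=2: events B1->F, B2->T, B4->S, B3->F, B5->F, B6->T; outcomes B1=F, B2=T, B3=F, B4=S, B5=F, B6=T
the full pool covers 11 outcomes: B1=F, B2=T, B2=F, B3=T, B3=F, B4=S, B4=E, B5=T, B5=F, B6=T, B6=F
size 1 is not enough: best union over all size-1 subsets is 8/11
size 2 is not enough: best union over all size-2 subsets is 10/11
the canonical winner is {1, 2, 7}: size 3, full 11-outcome coverage, earliest index list among size-3 covers

Answer: 1, 2, 7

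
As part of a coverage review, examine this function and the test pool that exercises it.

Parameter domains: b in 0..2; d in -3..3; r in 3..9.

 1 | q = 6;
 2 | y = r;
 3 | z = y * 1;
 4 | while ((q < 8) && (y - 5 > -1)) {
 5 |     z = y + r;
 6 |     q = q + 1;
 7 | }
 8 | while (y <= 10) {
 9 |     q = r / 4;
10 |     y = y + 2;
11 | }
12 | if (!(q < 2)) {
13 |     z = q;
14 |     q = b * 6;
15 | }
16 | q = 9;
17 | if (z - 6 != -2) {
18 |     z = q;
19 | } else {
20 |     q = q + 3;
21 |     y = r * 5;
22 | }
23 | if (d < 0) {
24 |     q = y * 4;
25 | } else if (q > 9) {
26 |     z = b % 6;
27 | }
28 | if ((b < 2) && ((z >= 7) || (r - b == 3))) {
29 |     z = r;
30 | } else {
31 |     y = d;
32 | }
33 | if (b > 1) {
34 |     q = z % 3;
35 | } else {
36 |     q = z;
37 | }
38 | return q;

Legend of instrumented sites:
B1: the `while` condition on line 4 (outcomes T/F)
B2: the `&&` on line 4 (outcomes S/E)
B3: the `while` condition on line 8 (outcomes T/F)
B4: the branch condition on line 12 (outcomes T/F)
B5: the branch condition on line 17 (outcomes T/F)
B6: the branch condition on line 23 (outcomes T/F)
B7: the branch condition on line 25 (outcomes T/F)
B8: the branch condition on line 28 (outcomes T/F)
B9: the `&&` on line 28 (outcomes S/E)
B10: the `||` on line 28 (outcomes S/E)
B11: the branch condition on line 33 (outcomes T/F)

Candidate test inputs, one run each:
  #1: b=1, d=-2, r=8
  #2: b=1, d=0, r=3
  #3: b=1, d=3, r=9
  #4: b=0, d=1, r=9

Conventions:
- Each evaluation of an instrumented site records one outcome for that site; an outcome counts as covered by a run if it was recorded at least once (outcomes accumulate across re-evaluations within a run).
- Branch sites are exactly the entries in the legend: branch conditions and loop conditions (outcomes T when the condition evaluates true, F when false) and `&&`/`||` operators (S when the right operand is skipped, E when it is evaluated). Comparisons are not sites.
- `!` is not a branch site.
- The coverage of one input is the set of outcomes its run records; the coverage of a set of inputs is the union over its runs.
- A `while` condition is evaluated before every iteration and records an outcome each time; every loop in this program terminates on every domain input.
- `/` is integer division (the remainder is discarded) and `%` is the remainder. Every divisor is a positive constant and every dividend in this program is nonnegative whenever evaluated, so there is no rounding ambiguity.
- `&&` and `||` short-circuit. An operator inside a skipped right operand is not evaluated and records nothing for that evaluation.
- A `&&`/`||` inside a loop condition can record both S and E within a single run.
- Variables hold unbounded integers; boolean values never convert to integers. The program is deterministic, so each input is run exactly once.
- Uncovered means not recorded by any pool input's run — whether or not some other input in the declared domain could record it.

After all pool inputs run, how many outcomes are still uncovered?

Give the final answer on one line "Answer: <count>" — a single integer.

run #1 (b=1, d=-2, r=8) runs B2->E, B1->T, B2->E, B1->T, B2->S, B1->F, B3->T, B3->T, B3->F, B4->T, B5->T, B6->T, B9->E, B10->S, ...; records B1=T, B1=F, B2=S, B2=E, B3=T, B3=F, B4=T, B5=T, B6=T, B8=T, B9=E, B10=S, B11=F
run #2 (b=1, d=0, r=3) runs B2->E, B1->F, B3->T, B3->T, B3->T, B3->T, B3->F, B4->F, B5->T, B6->F, B7->F, B9->E, B10->S, B8->T, ...; records B1=F, B2=E, B3=T, B3=F, B4=F, B5=T, B6=F, B7=F, B8=T, B9=E, B10=S, B11=F
run #3 (b=1, d=3, r=9) runs B2->E, B1->T, B2->E, B1->T, B2->S, B1->F, B3->T, B3->F, B4->T, B5->T, B6->F, B7->F, B9->E, B10->S, ...; records B1=T, B1=F, B2=S, B2=E, B3=T, B3=F, B4=T, B5=T, B6=F, B7=F, B8=T, B9=E, B10=S, B11=F
run #4 (b=0, d=1, r=9) runs B2->E, B1->T, B2->E, B1->T, B2->S, B1->F, B3->T, B3->F, B4->T, B5->T, B6->F, B7->F, B9->E, B10->S, ...; records B1=T, B1=F, B2=S, B2=E, B3=T, B3=F, B4=T, B5=T, B6=F, B7=F, B8=T, B9=E, B10=S, B11=F
union over the pool: B1=T, B1=F, B2=S, B2=E, B3=T, B3=F, B4=T, B4=F, B5=T, B6=T, B6=F, B7=F, B8=T, B9=E, B10=S, B11=F
uncovered (6 of 22): B5=F, B7=T, B8=F, B9=S, B10=E, B11=T

Answer: 6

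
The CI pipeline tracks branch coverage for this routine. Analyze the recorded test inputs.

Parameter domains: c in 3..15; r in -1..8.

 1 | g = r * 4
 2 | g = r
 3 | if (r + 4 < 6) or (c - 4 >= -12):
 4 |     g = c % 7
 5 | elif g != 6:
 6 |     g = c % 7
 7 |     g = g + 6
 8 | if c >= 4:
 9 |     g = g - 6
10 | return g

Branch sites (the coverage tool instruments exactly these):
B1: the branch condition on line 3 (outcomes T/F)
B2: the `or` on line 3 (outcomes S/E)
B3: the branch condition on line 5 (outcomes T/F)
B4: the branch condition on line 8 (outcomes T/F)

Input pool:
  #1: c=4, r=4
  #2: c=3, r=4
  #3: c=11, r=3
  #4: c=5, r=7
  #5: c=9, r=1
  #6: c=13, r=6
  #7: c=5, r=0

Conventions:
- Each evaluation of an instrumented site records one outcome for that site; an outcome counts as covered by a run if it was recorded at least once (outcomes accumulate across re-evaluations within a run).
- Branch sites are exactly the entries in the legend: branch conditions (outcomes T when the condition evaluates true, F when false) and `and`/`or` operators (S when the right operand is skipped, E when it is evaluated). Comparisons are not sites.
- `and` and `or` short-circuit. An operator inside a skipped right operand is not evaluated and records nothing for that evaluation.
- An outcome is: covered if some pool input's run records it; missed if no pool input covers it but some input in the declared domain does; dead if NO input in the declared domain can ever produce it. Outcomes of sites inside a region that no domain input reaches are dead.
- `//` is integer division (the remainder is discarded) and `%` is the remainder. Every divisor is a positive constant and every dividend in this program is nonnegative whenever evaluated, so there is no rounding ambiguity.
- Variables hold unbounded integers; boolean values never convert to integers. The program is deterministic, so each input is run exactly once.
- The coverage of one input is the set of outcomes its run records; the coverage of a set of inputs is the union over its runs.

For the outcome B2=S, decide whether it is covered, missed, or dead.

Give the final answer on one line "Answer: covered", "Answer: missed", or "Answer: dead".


B2=S is recorded by pool input(s) 5, 7 -> covered
Answer: covered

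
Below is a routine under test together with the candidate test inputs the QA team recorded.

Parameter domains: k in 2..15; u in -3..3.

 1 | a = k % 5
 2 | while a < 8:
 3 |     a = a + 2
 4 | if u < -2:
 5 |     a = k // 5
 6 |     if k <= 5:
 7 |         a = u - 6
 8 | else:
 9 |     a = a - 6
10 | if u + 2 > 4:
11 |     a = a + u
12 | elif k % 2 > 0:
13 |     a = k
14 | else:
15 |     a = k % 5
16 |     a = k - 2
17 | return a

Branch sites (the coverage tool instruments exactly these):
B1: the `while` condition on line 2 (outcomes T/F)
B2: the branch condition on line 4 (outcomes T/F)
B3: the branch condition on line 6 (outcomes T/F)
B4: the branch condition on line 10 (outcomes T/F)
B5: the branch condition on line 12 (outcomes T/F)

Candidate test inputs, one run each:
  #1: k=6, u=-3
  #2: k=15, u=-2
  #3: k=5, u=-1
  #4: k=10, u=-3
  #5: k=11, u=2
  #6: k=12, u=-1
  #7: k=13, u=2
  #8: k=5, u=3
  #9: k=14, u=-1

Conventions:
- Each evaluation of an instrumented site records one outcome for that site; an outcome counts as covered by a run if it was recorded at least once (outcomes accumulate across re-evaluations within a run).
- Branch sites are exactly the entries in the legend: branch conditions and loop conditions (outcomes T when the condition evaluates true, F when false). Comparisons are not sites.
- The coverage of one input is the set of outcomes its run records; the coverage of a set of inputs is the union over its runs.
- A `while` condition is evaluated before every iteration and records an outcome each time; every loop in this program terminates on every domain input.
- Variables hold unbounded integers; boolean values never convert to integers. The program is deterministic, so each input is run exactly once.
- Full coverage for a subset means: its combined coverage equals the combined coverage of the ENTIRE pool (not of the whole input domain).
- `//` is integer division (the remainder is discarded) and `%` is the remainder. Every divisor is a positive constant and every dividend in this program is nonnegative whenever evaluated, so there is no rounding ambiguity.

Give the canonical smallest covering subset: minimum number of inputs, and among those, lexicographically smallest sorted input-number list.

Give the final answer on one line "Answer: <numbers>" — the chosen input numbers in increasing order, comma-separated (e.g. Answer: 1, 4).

input #1, k=6, u=-3: events B1->T, B1->T, B1->T, B1->T, B1->F, B2->T, B3->F, B4->F, B5->F; outcomes B1=T, B1=F, B2=T, B3=F, B4=F, B5=F
input #2, k=15, u=-2: events B1->T, B1->T, B1->T, B1->T, B1->F, B2->F, B4->F, B5->T; outcomes B1=T, B1=F, B2=F, B4=F, B5=T
input #3, k=5, u=-1: events B1->T, B1->T, B1->T, B1->T, B1->F, B2->F, B4->F, B5->T; outcomes B1=T, B1=F, B2=F, B4=F, B5=T
input #4, k=10, u=-3: events B1->T, B1->T, B1->T, B1->T, B1->F, B2->T, B3->F, B4->F, B5->F; outcomes B1=T, B1=F, B2=T, B3=F, B4=F, B5=F
input #5, k=11, u=2: events B1->T, B1->T, B1->T, B1->T, B1->F, B2->F, B4->F, B5->T; outcomes B1=T, B1=F, B2=F, B4=F, B5=T
input #6, k=12, u=-1: events B1->T, B1->T, B1->T, B1->F, B2->F, B4->F, B5->F; outcomes B1=T, B1=F, B2=F, B4=F, B5=F
input #7, k=13, u=2: events B1->T, B1->T, B1->T, B1->F, B2->F, B4->F, B5->T; outcomes B1=T, B1=F, B2=F, B4=F, B5=T
input #8, k=5, u=3: events B1->T, B1->T, B1->T, B1->T, B1->F, B2->F, B4->T; outcomes B1=T, B1=F, B2=F, B4=T
input #9, k=14, u=-1: events B1->T, B1->T, B1->F, B2->F, B4->F, B5->F; outcomes B1=T, B1=F, B2=F, B4=F, B5=F
together the pool reaches 9 outcomes: B1=T, B1=F, B2=T, B2=F, B3=F, B4=T, B4=F, B5=T, B5=F
no size-1 subset reaches all 9 outcomes (best union: 6/9)
no size-2 subset reaches all 9 outcomes (best union: 8/9)
size 3: inputs {1, 2, 8} cover all 9 outcomes, and no lexicographically smaller subset of this size does

Answer: 1, 2, 8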